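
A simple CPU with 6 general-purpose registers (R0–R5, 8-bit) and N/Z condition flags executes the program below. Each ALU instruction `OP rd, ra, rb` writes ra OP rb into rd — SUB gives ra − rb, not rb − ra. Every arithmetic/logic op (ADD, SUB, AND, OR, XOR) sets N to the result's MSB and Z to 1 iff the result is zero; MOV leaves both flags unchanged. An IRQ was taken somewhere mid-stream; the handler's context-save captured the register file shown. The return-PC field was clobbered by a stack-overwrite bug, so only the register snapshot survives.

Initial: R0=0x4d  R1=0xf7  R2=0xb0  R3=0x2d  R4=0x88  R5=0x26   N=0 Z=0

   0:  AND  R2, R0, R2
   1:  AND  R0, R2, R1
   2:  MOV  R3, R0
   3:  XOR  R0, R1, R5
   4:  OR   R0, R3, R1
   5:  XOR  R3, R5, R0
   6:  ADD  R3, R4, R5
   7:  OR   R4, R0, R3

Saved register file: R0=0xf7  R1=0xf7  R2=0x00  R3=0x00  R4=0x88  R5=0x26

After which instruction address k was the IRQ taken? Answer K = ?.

after  0: R0=0x4d R1=0xf7 R2=0x00 R3=0x2d R4=0x88 R5=0x26  N=0 Z=1
after  1: R0=0x00 R1=0xf7 R2=0x00 R3=0x2d R4=0x88 R5=0x26  N=0 Z=1
after  2: R0=0x00 R1=0xf7 R2=0x00 R3=0x00 R4=0x88 R5=0x26  N=0 Z=1
after  3: R0=0xd1 R1=0xf7 R2=0x00 R3=0x00 R4=0x88 R5=0x26  N=1 Z=0
after  4: R0=0xf7 R1=0xf7 R2=0x00 R3=0x00 R4=0x88 R5=0x26  N=1 Z=0
-- IRQ taken; context saved, return-PC = 5 --

K = 4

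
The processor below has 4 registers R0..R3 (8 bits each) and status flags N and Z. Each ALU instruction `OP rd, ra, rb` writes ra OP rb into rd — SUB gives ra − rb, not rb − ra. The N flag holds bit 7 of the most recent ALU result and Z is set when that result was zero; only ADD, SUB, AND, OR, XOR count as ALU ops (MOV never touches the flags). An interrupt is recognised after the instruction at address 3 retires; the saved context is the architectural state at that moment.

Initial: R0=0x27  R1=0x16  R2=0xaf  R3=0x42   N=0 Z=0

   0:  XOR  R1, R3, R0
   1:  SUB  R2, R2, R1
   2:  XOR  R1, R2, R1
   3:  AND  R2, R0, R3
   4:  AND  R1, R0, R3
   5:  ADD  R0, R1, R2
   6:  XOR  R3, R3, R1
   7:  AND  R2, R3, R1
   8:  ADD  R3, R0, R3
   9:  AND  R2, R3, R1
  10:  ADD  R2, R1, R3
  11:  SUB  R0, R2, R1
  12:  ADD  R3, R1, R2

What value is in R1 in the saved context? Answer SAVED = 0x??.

after  0: R0=0x27 R1=0x65 R2=0xaf R3=0x42  N=0 Z=0
after  1: R0=0x27 R1=0x65 R2=0x4a R3=0x42  N=0 Z=0
after  2: R0=0x27 R1=0x2f R2=0x4a R3=0x42  N=0 Z=0
after  3: R0=0x27 R1=0x2f R2=0x02 R3=0x42  N=0 Z=0
-- IRQ taken; context saved, return-PC = 4 --

SAVED = 0x2f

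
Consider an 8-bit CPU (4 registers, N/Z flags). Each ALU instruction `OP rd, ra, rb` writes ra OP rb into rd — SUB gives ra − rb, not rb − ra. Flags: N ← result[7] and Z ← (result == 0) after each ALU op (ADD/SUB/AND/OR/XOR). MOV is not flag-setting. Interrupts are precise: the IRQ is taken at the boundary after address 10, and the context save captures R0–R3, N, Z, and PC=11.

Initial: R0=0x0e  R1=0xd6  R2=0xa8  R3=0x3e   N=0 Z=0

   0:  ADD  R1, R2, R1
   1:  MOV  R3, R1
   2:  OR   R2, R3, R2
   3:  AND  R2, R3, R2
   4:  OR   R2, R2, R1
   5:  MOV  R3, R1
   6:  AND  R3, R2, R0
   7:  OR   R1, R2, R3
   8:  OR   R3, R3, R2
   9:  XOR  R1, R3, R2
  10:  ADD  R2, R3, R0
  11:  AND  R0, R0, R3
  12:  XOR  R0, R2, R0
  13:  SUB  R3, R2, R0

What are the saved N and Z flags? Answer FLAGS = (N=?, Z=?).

FLAGS = (N=1, Z=0)

after  0: R0=0x0e R1=0x7e R2=0xa8 R3=0x3e  N=0 Z=0
after  1: R0=0x0e R1=0x7e R2=0xa8 R3=0x7e  N=0 Z=0
after  2: R0=0x0e R1=0x7e R2=0xfe R3=0x7e  N=1 Z=0
after  3: R0=0x0e R1=0x7e R2=0x7e R3=0x7e  N=0 Z=0
after  4: R0=0x0e R1=0x7e R2=0x7e R3=0x7e  N=0 Z=0
after  5: R0=0x0e R1=0x7e R2=0x7e R3=0x7e  N=0 Z=0
after  6: R0=0x0e R1=0x7e R2=0x7e R3=0x0e  N=0 Z=0
after  7: R0=0x0e R1=0x7e R2=0x7e R3=0x0e  N=0 Z=0
after  8: R0=0x0e R1=0x7e R2=0x7e R3=0x7e  N=0 Z=0
after  9: R0=0x0e R1=0x00 R2=0x7e R3=0x7e  N=0 Z=1
after 10: R0=0x0e R1=0x00 R2=0x8c R3=0x7e  N=1 Z=0
-- IRQ taken; context saved, return-PC = 11 --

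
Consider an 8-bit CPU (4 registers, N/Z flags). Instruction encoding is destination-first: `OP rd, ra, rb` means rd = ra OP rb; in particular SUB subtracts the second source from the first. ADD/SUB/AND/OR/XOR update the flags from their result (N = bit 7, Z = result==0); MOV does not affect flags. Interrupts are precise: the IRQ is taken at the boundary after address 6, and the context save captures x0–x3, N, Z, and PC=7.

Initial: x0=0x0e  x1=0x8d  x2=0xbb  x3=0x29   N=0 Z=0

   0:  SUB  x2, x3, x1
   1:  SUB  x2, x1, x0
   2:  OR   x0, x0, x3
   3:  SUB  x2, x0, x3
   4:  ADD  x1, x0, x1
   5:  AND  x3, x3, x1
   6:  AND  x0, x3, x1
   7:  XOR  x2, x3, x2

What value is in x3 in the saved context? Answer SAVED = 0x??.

SAVED = 0x28

after  0: x0=0x0e x1=0x8d x2=0x9c x3=0x29  N=1 Z=0
after  1: x0=0x0e x1=0x8d x2=0x7f x3=0x29  N=0 Z=0
after  2: x0=0x2f x1=0x8d x2=0x7f x3=0x29  N=0 Z=0
after  3: x0=0x2f x1=0x8d x2=0x06 x3=0x29  N=0 Z=0
after  4: x0=0x2f x1=0xbc x2=0x06 x3=0x29  N=1 Z=0
after  5: x0=0x2f x1=0xbc x2=0x06 x3=0x28  N=0 Z=0
after  6: x0=0x28 x1=0xbc x2=0x06 x3=0x28  N=0 Z=0
-- IRQ taken; context saved, return-PC = 7 --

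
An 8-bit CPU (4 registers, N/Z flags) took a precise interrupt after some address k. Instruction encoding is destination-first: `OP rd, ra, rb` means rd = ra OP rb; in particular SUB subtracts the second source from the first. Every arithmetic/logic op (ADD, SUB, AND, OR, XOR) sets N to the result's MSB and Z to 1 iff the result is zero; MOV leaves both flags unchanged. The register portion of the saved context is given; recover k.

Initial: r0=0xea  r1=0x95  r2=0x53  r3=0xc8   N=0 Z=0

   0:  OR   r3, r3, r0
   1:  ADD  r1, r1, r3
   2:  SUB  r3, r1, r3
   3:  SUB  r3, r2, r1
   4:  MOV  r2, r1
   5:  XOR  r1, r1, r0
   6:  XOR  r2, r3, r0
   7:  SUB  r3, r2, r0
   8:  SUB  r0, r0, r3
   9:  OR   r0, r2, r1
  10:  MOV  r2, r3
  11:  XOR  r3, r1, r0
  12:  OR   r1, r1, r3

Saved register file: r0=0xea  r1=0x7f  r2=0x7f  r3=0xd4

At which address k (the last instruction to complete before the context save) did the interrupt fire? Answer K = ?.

K = 4

after  0: r0=0xea r1=0x95 r2=0x53 r3=0xea  N=1 Z=0
after  1: r0=0xea r1=0x7f r2=0x53 r3=0xea  N=0 Z=0
after  2: r0=0xea r1=0x7f r2=0x53 r3=0x95  N=1 Z=0
after  3: r0=0xea r1=0x7f r2=0x53 r3=0xd4  N=1 Z=0
after  4: r0=0xea r1=0x7f r2=0x7f r3=0xd4  N=1 Z=0
-- IRQ taken; context saved, return-PC = 5 --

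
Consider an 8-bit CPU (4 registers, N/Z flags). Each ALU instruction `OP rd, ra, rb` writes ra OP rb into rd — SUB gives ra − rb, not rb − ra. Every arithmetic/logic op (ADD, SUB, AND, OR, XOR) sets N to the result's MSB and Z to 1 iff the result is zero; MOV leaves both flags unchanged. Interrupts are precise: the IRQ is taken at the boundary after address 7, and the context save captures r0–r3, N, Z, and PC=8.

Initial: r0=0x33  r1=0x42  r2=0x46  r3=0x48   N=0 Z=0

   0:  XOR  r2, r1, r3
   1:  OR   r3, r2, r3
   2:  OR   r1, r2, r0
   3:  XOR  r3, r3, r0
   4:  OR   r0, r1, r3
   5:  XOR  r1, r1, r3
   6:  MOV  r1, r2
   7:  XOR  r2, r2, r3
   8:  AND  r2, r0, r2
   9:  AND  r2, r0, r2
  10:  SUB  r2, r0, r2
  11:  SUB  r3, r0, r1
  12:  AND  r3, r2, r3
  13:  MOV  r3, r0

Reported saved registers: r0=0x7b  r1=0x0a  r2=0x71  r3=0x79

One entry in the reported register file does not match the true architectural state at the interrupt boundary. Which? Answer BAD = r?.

after  0: r0=0x33 r1=0x42 r2=0x0a r3=0x48  N=0 Z=0
after  1: r0=0x33 r1=0x42 r2=0x0a r3=0x4a  N=0 Z=0
after  2: r0=0x33 r1=0x3b r2=0x0a r3=0x4a  N=0 Z=0
after  3: r0=0x33 r1=0x3b r2=0x0a r3=0x79  N=0 Z=0
after  4: r0=0x7b r1=0x3b r2=0x0a r3=0x79  N=0 Z=0
after  5: r0=0x7b r1=0x42 r2=0x0a r3=0x79  N=0 Z=0
after  6: r0=0x7b r1=0x0a r2=0x0a r3=0x79  N=0 Z=0
after  7: r0=0x7b r1=0x0a r2=0x73 r3=0x79  N=0 Z=0
-- IRQ taken; context saved, return-PC = 8 --
mismatch: r2: reported 0x71 vs actual 0x73

BAD = r2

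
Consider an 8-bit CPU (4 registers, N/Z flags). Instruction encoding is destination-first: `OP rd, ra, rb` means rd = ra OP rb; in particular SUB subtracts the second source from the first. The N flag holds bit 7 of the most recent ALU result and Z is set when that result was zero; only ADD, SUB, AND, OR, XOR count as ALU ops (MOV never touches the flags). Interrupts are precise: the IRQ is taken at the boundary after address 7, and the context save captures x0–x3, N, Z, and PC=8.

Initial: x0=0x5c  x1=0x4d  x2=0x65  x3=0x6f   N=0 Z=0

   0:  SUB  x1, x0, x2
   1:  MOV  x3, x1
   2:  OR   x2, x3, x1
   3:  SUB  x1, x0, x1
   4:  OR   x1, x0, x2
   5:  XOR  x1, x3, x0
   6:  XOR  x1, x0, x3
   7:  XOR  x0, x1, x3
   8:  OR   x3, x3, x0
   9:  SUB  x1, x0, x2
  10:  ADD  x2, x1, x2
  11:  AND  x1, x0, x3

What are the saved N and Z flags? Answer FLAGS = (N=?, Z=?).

after  0: x0=0x5c x1=0xf7 x2=0x65 x3=0x6f  N=1 Z=0
after  1: x0=0x5c x1=0xf7 x2=0x65 x3=0xf7  N=1 Z=0
after  2: x0=0x5c x1=0xf7 x2=0xf7 x3=0xf7  N=1 Z=0
after  3: x0=0x5c x1=0x65 x2=0xf7 x3=0xf7  N=0 Z=0
after  4: x0=0x5c x1=0xff x2=0xf7 x3=0xf7  N=1 Z=0
after  5: x0=0x5c x1=0xab x2=0xf7 x3=0xf7  N=1 Z=0
after  6: x0=0x5c x1=0xab x2=0xf7 x3=0xf7  N=1 Z=0
after  7: x0=0x5c x1=0xab x2=0xf7 x3=0xf7  N=0 Z=0
-- IRQ taken; context saved, return-PC = 8 --

FLAGS = (N=0, Z=0)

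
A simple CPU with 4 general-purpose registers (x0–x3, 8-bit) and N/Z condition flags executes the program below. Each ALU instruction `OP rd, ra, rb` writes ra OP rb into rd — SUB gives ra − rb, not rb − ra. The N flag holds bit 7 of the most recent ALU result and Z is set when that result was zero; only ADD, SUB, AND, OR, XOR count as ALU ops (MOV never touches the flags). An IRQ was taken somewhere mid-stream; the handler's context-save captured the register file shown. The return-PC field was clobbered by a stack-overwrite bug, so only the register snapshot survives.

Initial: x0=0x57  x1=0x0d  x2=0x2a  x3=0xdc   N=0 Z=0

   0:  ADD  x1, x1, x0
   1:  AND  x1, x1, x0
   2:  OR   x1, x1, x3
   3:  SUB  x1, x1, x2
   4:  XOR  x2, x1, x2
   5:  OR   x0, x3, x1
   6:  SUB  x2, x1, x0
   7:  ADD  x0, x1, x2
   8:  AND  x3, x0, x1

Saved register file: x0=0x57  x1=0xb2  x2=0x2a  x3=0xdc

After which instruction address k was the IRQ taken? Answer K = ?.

after  0: x0=0x57 x1=0x64 x2=0x2a x3=0xdc  N=0 Z=0
after  1: x0=0x57 x1=0x44 x2=0x2a x3=0xdc  N=0 Z=0
after  2: x0=0x57 x1=0xdc x2=0x2a x3=0xdc  N=1 Z=0
after  3: x0=0x57 x1=0xb2 x2=0x2a x3=0xdc  N=1 Z=0
-- IRQ taken; context saved, return-PC = 4 --

K = 3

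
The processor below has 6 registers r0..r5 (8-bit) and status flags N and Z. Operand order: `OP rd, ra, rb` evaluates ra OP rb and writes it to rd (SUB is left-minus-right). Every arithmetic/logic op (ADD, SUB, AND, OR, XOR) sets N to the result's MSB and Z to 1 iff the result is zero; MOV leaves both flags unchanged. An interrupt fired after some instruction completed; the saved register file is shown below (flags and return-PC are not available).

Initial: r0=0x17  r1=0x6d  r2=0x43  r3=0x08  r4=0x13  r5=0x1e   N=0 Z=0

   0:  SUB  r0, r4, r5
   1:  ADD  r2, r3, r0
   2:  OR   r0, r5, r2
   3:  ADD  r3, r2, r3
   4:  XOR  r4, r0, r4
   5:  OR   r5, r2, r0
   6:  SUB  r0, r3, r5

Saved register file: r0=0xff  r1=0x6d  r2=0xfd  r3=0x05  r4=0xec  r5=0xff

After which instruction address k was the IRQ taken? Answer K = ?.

K = 5

after  0: r0=0xf5 r1=0x6d r2=0x43 r3=0x08 r4=0x13 r5=0x1e  N=1 Z=0
after  1: r0=0xf5 r1=0x6d r2=0xfd r3=0x08 r4=0x13 r5=0x1e  N=1 Z=0
after  2: r0=0xff r1=0x6d r2=0xfd r3=0x08 r4=0x13 r5=0x1e  N=1 Z=0
after  3: r0=0xff r1=0x6d r2=0xfd r3=0x05 r4=0x13 r5=0x1e  N=0 Z=0
after  4: r0=0xff r1=0x6d r2=0xfd r3=0x05 r4=0xec r5=0x1e  N=1 Z=0
after  5: r0=0xff r1=0x6d r2=0xfd r3=0x05 r4=0xec r5=0xff  N=1 Z=0
-- IRQ taken; context saved, return-PC = 6 --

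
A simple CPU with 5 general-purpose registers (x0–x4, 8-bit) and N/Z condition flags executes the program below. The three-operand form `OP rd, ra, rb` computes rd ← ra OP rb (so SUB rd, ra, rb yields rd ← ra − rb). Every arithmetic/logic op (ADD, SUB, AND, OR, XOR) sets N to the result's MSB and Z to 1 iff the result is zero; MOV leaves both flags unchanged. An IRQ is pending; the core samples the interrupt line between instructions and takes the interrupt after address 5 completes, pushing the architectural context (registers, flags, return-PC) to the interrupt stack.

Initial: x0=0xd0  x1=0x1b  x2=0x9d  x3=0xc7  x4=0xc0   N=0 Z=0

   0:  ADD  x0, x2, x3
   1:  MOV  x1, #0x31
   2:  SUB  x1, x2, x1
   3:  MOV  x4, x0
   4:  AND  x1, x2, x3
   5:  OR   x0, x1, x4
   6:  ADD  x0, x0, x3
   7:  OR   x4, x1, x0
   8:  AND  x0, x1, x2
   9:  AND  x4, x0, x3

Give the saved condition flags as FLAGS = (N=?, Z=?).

FLAGS = (N=1, Z=0)

after  0: x0=0x64 x1=0x1b x2=0x9d x3=0xc7 x4=0xc0  N=0 Z=0
after  1: x0=0x64 x1=0x31 x2=0x9d x3=0xc7 x4=0xc0  N=0 Z=0
after  2: x0=0x64 x1=0x6c x2=0x9d x3=0xc7 x4=0xc0  N=0 Z=0
after  3: x0=0x64 x1=0x6c x2=0x9d x3=0xc7 x4=0x64  N=0 Z=0
after  4: x0=0x64 x1=0x85 x2=0x9d x3=0xc7 x4=0x64  N=1 Z=0
after  5: x0=0xe5 x1=0x85 x2=0x9d x3=0xc7 x4=0x64  N=1 Z=0
-- IRQ taken; context saved, return-PC = 6 --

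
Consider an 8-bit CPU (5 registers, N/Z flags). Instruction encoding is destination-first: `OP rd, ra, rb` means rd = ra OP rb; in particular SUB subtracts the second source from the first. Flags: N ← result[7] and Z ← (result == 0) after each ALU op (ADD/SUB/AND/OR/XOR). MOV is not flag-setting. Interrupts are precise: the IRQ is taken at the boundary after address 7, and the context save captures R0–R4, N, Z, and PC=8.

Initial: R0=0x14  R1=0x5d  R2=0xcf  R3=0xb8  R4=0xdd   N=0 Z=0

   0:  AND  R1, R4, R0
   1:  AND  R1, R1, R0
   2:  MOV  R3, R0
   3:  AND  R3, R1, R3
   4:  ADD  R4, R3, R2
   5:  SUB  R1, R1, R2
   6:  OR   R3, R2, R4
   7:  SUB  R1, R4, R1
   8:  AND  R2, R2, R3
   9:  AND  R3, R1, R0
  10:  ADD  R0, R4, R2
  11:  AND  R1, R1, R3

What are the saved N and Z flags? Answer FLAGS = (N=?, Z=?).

after  0: R0=0x14 R1=0x14 R2=0xcf R3=0xb8 R4=0xdd  N=0 Z=0
after  1: R0=0x14 R1=0x14 R2=0xcf R3=0xb8 R4=0xdd  N=0 Z=0
after  2: R0=0x14 R1=0x14 R2=0xcf R3=0x14 R4=0xdd  N=0 Z=0
after  3: R0=0x14 R1=0x14 R2=0xcf R3=0x14 R4=0xdd  N=0 Z=0
after  4: R0=0x14 R1=0x14 R2=0xcf R3=0x14 R4=0xe3  N=1 Z=0
after  5: R0=0x14 R1=0x45 R2=0xcf R3=0x14 R4=0xe3  N=0 Z=0
after  6: R0=0x14 R1=0x45 R2=0xcf R3=0xef R4=0xe3  N=1 Z=0
after  7: R0=0x14 R1=0x9e R2=0xcf R3=0xef R4=0xe3  N=1 Z=0
-- IRQ taken; context saved, return-PC = 8 --

FLAGS = (N=1, Z=0)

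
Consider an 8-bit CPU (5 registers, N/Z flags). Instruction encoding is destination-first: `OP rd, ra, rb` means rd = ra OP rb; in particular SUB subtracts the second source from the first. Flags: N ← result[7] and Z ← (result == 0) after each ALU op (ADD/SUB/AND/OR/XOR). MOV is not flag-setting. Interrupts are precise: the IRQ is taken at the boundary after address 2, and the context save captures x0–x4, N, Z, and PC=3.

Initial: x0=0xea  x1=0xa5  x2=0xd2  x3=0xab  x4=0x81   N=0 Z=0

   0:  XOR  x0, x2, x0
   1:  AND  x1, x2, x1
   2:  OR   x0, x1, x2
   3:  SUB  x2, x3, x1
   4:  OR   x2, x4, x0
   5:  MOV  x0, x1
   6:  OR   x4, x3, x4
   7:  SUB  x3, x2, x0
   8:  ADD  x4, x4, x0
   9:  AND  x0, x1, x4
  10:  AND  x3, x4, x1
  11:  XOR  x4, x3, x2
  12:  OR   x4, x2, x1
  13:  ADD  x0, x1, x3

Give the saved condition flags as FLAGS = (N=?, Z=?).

after  0: x0=0x38 x1=0xa5 x2=0xd2 x3=0xab x4=0x81  N=0 Z=0
after  1: x0=0x38 x1=0x80 x2=0xd2 x3=0xab x4=0x81  N=1 Z=0
after  2: x0=0xd2 x1=0x80 x2=0xd2 x3=0xab x4=0x81  N=1 Z=0
-- IRQ taken; context saved, return-PC = 3 --

FLAGS = (N=1, Z=0)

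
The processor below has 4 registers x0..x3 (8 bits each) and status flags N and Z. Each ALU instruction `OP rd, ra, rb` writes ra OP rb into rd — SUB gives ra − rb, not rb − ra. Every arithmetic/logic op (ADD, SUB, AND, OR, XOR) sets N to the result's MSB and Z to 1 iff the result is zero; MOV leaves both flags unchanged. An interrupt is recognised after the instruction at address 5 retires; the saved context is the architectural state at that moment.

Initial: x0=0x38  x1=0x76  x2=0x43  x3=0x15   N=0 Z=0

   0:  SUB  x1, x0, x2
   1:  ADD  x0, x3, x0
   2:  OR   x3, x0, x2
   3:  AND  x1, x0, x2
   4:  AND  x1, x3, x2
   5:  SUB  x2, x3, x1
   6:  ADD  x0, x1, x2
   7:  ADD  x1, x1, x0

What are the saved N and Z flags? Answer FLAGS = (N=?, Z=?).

after  0: x0=0x38 x1=0xf5 x2=0x43 x3=0x15  N=1 Z=0
after  1: x0=0x4d x1=0xf5 x2=0x43 x3=0x15  N=0 Z=0
after  2: x0=0x4d x1=0xf5 x2=0x43 x3=0x4f  N=0 Z=0
after  3: x0=0x4d x1=0x41 x2=0x43 x3=0x4f  N=0 Z=0
after  4: x0=0x4d x1=0x43 x2=0x43 x3=0x4f  N=0 Z=0
after  5: x0=0x4d x1=0x43 x2=0x0c x3=0x4f  N=0 Z=0
-- IRQ taken; context saved, return-PC = 6 --

FLAGS = (N=0, Z=0)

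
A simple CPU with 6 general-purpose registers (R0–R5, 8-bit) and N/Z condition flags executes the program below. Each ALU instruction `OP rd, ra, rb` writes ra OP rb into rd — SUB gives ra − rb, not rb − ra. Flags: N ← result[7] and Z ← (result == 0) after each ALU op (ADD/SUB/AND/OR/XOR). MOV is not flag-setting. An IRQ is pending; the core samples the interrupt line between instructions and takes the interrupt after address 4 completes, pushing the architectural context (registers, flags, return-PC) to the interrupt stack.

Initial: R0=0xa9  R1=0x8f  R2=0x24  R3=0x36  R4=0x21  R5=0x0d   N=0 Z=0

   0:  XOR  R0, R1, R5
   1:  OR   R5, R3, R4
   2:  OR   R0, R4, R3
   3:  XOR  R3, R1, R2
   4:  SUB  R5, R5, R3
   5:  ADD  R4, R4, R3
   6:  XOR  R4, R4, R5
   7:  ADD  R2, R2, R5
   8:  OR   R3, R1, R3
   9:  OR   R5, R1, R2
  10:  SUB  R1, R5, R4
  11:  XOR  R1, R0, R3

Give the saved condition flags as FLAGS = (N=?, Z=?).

FLAGS = (N=1, Z=0)

after  0: R0=0x82 R1=0x8f R2=0x24 R3=0x36 R4=0x21 R5=0x0d  N=1 Z=0
after  1: R0=0x82 R1=0x8f R2=0x24 R3=0x36 R4=0x21 R5=0x37  N=0 Z=0
after  2: R0=0x37 R1=0x8f R2=0x24 R3=0x36 R4=0x21 R5=0x37  N=0 Z=0
after  3: R0=0x37 R1=0x8f R2=0x24 R3=0xab R4=0x21 R5=0x37  N=1 Z=0
after  4: R0=0x37 R1=0x8f R2=0x24 R3=0xab R4=0x21 R5=0x8c  N=1 Z=0
-- IRQ taken; context saved, return-PC = 5 --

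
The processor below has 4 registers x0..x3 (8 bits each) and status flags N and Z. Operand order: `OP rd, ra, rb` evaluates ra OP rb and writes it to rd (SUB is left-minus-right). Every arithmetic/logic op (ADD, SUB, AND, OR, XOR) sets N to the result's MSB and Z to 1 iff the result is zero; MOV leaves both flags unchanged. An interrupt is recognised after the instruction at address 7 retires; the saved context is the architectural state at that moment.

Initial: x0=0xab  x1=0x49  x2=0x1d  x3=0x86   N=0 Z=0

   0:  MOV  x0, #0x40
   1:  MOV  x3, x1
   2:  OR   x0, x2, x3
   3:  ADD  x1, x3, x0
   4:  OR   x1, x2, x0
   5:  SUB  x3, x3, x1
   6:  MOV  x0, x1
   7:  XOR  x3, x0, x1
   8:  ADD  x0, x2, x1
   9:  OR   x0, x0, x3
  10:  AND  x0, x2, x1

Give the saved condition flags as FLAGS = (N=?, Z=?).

FLAGS = (N=0, Z=1)

after  0: x0=0x40 x1=0x49 x2=0x1d x3=0x86  N=0 Z=0
after  1: x0=0x40 x1=0x49 x2=0x1d x3=0x49  N=0 Z=0
after  2: x0=0x5d x1=0x49 x2=0x1d x3=0x49  N=0 Z=0
after  3: x0=0x5d x1=0xa6 x2=0x1d x3=0x49  N=1 Z=0
after  4: x0=0x5d x1=0x5d x2=0x1d x3=0x49  N=0 Z=0
after  5: x0=0x5d x1=0x5d x2=0x1d x3=0xec  N=1 Z=0
after  6: x0=0x5d x1=0x5d x2=0x1d x3=0xec  N=1 Z=0
after  7: x0=0x5d x1=0x5d x2=0x1d x3=0x00  N=0 Z=1
-- IRQ taken; context saved, return-PC = 8 --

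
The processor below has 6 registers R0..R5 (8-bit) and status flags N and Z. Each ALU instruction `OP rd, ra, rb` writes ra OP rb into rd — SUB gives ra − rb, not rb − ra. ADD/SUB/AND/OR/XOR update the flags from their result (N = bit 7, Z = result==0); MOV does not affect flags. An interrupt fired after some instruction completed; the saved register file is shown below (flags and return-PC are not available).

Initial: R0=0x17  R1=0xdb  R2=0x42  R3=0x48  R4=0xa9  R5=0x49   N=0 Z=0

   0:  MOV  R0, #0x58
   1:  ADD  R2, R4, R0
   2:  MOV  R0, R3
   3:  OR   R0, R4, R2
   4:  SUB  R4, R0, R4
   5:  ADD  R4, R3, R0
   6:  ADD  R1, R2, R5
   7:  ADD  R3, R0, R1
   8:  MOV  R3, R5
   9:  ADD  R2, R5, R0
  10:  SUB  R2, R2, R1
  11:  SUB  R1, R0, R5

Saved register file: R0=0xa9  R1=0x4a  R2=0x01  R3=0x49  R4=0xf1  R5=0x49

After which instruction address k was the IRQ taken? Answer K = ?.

after  0: R0=0x58 R1=0xdb R2=0x42 R3=0x48 R4=0xa9 R5=0x49  N=0 Z=0
after  1: R0=0x58 R1=0xdb R2=0x01 R3=0x48 R4=0xa9 R5=0x49  N=0 Z=0
after  2: R0=0x48 R1=0xdb R2=0x01 R3=0x48 R4=0xa9 R5=0x49  N=0 Z=0
after  3: R0=0xa9 R1=0xdb R2=0x01 R3=0x48 R4=0xa9 R5=0x49  N=1 Z=0
after  4: R0=0xa9 R1=0xdb R2=0x01 R3=0x48 R4=0x00 R5=0x49  N=0 Z=1
after  5: R0=0xa9 R1=0xdb R2=0x01 R3=0x48 R4=0xf1 R5=0x49  N=1 Z=0
after  6: R0=0xa9 R1=0x4a R2=0x01 R3=0x48 R4=0xf1 R5=0x49  N=0 Z=0
after  7: R0=0xa9 R1=0x4a R2=0x01 R3=0xf3 R4=0xf1 R5=0x49  N=1 Z=0
after  8: R0=0xa9 R1=0x4a R2=0x01 R3=0x49 R4=0xf1 R5=0x49  N=1 Z=0
-- IRQ taken; context saved, return-PC = 9 --

K = 8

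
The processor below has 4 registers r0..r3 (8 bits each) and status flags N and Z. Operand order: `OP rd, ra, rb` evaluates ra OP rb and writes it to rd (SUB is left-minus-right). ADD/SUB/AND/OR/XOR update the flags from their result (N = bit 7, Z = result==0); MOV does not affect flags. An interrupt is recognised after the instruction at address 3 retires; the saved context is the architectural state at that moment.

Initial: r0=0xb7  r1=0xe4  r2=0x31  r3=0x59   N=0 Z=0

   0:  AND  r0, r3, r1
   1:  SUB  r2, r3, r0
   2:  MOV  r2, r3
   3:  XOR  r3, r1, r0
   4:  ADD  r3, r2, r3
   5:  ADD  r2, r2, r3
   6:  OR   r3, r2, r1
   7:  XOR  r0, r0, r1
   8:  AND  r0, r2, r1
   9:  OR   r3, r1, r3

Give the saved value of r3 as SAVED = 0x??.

after  0: r0=0x40 r1=0xe4 r2=0x31 r3=0x59  N=0 Z=0
after  1: r0=0x40 r1=0xe4 r2=0x19 r3=0x59  N=0 Z=0
after  2: r0=0x40 r1=0xe4 r2=0x59 r3=0x59  N=0 Z=0
after  3: r0=0x40 r1=0xe4 r2=0x59 r3=0xa4  N=1 Z=0
-- IRQ taken; context saved, return-PC = 4 --

SAVED = 0xa4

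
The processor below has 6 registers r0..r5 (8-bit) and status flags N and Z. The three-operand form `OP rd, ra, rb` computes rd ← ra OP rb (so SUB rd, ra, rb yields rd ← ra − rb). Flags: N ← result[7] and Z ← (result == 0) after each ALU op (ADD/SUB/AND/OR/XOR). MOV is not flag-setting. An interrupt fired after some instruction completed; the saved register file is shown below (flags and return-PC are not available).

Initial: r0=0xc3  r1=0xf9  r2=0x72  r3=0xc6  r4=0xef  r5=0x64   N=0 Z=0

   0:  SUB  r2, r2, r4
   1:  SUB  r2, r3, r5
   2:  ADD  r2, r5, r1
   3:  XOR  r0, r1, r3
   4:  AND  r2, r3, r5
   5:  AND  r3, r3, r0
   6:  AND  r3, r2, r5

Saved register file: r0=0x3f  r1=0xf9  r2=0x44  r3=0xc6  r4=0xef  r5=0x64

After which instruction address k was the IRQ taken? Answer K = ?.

K = 4

after  0: r0=0xc3 r1=0xf9 r2=0x83 r3=0xc6 r4=0xef r5=0x64  N=1 Z=0
after  1: r0=0xc3 r1=0xf9 r2=0x62 r3=0xc6 r4=0xef r5=0x64  N=0 Z=0
after  2: r0=0xc3 r1=0xf9 r2=0x5d r3=0xc6 r4=0xef r5=0x64  N=0 Z=0
after  3: r0=0x3f r1=0xf9 r2=0x5d r3=0xc6 r4=0xef r5=0x64  N=0 Z=0
after  4: r0=0x3f r1=0xf9 r2=0x44 r3=0xc6 r4=0xef r5=0x64  N=0 Z=0
-- IRQ taken; context saved, return-PC = 5 --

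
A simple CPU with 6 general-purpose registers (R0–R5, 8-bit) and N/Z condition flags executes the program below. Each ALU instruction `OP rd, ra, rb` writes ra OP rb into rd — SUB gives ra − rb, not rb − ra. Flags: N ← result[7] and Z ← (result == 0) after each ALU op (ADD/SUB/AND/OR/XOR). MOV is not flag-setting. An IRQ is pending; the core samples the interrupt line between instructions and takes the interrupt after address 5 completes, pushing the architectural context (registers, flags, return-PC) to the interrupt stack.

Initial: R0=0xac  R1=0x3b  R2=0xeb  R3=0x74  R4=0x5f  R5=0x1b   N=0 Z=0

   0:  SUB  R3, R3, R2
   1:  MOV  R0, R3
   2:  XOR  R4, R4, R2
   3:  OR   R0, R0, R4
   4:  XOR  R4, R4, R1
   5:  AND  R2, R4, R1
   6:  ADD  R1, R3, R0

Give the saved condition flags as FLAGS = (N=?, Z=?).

FLAGS = (N=0, Z=0)

after  0: R0=0xac R1=0x3b R2=0xeb R3=0x89 R4=0x5f R5=0x1b  N=1 Z=0
after  1: R0=0x89 R1=0x3b R2=0xeb R3=0x89 R4=0x5f R5=0x1b  N=1 Z=0
after  2: R0=0x89 R1=0x3b R2=0xeb R3=0x89 R4=0xb4 R5=0x1b  N=1 Z=0
after  3: R0=0xbd R1=0x3b R2=0xeb R3=0x89 R4=0xb4 R5=0x1b  N=1 Z=0
after  4: R0=0xbd R1=0x3b R2=0xeb R3=0x89 R4=0x8f R5=0x1b  N=1 Z=0
after  5: R0=0xbd R1=0x3b R2=0x0b R3=0x89 R4=0x8f R5=0x1b  N=0 Z=0
-- IRQ taken; context saved, return-PC = 6 --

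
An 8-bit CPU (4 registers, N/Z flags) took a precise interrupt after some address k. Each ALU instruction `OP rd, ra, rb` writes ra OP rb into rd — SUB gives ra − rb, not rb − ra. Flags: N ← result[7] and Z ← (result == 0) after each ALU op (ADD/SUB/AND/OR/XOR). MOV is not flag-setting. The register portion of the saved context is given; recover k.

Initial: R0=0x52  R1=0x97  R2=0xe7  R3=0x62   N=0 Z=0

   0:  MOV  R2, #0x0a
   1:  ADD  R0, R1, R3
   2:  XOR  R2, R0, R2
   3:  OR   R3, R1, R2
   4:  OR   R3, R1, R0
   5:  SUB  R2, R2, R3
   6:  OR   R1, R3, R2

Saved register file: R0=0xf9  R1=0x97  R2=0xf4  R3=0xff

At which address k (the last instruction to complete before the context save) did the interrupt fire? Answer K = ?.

K = 5

after  0: R0=0x52 R1=0x97 R2=0x0a R3=0x62  N=0 Z=0
after  1: R0=0xf9 R1=0x97 R2=0x0a R3=0x62  N=1 Z=0
after  2: R0=0xf9 R1=0x97 R2=0xf3 R3=0x62  N=1 Z=0
after  3: R0=0xf9 R1=0x97 R2=0xf3 R3=0xf7  N=1 Z=0
after  4: R0=0xf9 R1=0x97 R2=0xf3 R3=0xff  N=1 Z=0
after  5: R0=0xf9 R1=0x97 R2=0xf4 R3=0xff  N=1 Z=0
-- IRQ taken; context saved, return-PC = 6 --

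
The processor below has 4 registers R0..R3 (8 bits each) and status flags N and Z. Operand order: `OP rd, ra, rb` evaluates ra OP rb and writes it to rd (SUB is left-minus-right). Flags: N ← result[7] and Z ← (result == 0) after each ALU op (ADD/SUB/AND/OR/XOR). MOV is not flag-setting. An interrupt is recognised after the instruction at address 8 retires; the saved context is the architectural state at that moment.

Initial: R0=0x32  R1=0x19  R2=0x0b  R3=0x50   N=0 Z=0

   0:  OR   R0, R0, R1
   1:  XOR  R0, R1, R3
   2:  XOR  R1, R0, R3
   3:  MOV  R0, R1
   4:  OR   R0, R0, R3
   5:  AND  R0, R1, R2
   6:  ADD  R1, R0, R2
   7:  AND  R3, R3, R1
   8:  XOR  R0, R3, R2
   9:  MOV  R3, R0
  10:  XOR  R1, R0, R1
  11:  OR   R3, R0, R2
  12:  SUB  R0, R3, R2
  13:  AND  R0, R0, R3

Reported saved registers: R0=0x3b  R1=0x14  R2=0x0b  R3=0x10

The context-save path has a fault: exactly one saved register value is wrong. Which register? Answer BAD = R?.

after  0: R0=0x3b R1=0x19 R2=0x0b R3=0x50  N=0 Z=0
after  1: R0=0x49 R1=0x19 R2=0x0b R3=0x50  N=0 Z=0
after  2: R0=0x49 R1=0x19 R2=0x0b R3=0x50  N=0 Z=0
after  3: R0=0x19 R1=0x19 R2=0x0b R3=0x50  N=0 Z=0
after  4: R0=0x59 R1=0x19 R2=0x0b R3=0x50  N=0 Z=0
after  5: R0=0x09 R1=0x19 R2=0x0b R3=0x50  N=0 Z=0
after  6: R0=0x09 R1=0x14 R2=0x0b R3=0x50  N=0 Z=0
after  7: R0=0x09 R1=0x14 R2=0x0b R3=0x10  N=0 Z=0
after  8: R0=0x1b R1=0x14 R2=0x0b R3=0x10  N=0 Z=0
-- IRQ taken; context saved, return-PC = 9 --
mismatch: R0: reported 0x3b vs actual 0x1b

BAD = R0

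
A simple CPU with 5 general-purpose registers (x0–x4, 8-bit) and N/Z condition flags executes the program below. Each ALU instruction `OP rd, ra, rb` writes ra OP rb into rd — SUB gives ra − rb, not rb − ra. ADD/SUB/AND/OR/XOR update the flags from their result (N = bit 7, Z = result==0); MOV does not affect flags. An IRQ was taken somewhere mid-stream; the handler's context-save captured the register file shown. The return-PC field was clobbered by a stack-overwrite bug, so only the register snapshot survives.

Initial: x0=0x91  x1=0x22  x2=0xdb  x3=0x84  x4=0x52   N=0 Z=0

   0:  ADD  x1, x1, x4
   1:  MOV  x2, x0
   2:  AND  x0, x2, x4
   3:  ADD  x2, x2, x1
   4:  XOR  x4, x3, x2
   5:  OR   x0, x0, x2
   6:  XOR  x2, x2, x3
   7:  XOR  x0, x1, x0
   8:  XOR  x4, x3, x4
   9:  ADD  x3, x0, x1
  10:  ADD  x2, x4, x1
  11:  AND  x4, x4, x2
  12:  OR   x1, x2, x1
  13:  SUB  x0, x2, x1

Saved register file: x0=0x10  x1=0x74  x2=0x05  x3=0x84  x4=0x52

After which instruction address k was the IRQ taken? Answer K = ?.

K = 3

after  0: x0=0x91 x1=0x74 x2=0xdb x3=0x84 x4=0x52  N=0 Z=0
after  1: x0=0x91 x1=0x74 x2=0x91 x3=0x84 x4=0x52  N=0 Z=0
after  2: x0=0x10 x1=0x74 x2=0x91 x3=0x84 x4=0x52  N=0 Z=0
after  3: x0=0x10 x1=0x74 x2=0x05 x3=0x84 x4=0x52  N=0 Z=0
-- IRQ taken; context saved, return-PC = 4 --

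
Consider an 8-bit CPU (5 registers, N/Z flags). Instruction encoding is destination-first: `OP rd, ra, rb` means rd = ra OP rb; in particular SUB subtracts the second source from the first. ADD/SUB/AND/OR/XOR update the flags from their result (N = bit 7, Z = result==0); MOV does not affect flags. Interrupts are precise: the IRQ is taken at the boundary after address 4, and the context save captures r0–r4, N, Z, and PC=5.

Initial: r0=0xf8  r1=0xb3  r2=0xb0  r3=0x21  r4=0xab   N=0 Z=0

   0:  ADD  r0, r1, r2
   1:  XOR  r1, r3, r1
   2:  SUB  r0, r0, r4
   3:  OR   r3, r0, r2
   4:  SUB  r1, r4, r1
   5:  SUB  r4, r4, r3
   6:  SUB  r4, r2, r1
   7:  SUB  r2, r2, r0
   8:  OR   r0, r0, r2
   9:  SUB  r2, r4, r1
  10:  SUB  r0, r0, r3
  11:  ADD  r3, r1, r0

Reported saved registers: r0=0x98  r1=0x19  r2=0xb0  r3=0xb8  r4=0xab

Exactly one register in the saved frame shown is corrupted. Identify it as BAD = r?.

after  0: r0=0x63 r1=0xb3 r2=0xb0 r3=0x21 r4=0xab  N=0 Z=0
after  1: r0=0x63 r1=0x92 r2=0xb0 r3=0x21 r4=0xab  N=1 Z=0
after  2: r0=0xb8 r1=0x92 r2=0xb0 r3=0x21 r4=0xab  N=1 Z=0
after  3: r0=0xb8 r1=0x92 r2=0xb0 r3=0xb8 r4=0xab  N=1 Z=0
after  4: r0=0xb8 r1=0x19 r2=0xb0 r3=0xb8 r4=0xab  N=0 Z=0
-- IRQ taken; context saved, return-PC = 5 --
mismatch: r0: reported 0x98 vs actual 0xb8

BAD = r0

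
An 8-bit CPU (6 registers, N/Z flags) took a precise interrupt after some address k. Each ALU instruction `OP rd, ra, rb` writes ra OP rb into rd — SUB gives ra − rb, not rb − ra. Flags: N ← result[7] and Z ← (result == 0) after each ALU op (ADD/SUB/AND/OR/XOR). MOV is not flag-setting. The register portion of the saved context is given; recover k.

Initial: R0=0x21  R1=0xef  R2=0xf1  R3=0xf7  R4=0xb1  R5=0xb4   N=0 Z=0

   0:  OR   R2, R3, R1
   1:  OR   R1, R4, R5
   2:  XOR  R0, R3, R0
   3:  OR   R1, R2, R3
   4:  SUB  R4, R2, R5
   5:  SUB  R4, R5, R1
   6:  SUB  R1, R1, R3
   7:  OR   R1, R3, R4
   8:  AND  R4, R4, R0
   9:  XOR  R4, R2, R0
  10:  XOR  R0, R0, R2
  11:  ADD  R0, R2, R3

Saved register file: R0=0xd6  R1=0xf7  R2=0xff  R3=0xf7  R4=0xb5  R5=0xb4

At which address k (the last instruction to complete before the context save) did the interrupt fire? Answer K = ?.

K = 7

after  0: R0=0x21 R1=0xef R2=0xff R3=0xf7 R4=0xb1 R5=0xb4  N=1 Z=0
after  1: R0=0x21 R1=0xb5 R2=0xff R3=0xf7 R4=0xb1 R5=0xb4  N=1 Z=0
after  2: R0=0xd6 R1=0xb5 R2=0xff R3=0xf7 R4=0xb1 R5=0xb4  N=1 Z=0
after  3: R0=0xd6 R1=0xff R2=0xff R3=0xf7 R4=0xb1 R5=0xb4  N=1 Z=0
after  4: R0=0xd6 R1=0xff R2=0xff R3=0xf7 R4=0x4b R5=0xb4  N=0 Z=0
after  5: R0=0xd6 R1=0xff R2=0xff R3=0xf7 R4=0xb5 R5=0xb4  N=1 Z=0
after  6: R0=0xd6 R1=0x08 R2=0xff R3=0xf7 R4=0xb5 R5=0xb4  N=0 Z=0
after  7: R0=0xd6 R1=0xf7 R2=0xff R3=0xf7 R4=0xb5 R5=0xb4  N=1 Z=0
-- IRQ taken; context saved, return-PC = 8 --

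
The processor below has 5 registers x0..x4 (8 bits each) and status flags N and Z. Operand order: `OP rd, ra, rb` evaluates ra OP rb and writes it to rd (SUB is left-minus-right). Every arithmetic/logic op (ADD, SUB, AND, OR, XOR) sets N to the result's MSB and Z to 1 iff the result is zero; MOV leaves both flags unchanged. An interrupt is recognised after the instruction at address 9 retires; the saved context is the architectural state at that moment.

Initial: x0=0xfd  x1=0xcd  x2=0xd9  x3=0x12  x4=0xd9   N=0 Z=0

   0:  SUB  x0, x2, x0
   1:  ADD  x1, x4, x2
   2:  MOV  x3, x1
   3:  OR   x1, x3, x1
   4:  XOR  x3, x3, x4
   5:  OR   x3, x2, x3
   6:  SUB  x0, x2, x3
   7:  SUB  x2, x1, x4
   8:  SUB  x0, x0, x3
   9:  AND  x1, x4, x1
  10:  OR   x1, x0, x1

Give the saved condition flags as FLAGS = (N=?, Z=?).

after  0: x0=0xdc x1=0xcd x2=0xd9 x3=0x12 x4=0xd9  N=1 Z=0
after  1: x0=0xdc x1=0xb2 x2=0xd9 x3=0x12 x4=0xd9  N=1 Z=0
after  2: x0=0xdc x1=0xb2 x2=0xd9 x3=0xb2 x4=0xd9  N=1 Z=0
after  3: x0=0xdc x1=0xb2 x2=0xd9 x3=0xb2 x4=0xd9  N=1 Z=0
after  4: x0=0xdc x1=0xb2 x2=0xd9 x3=0x6b x4=0xd9  N=0 Z=0
after  5: x0=0xdc x1=0xb2 x2=0xd9 x3=0xfb x4=0xd9  N=1 Z=0
after  6: x0=0xde x1=0xb2 x2=0xd9 x3=0xfb x4=0xd9  N=1 Z=0
after  7: x0=0xde x1=0xb2 x2=0xd9 x3=0xfb x4=0xd9  N=1 Z=0
after  8: x0=0xe3 x1=0xb2 x2=0xd9 x3=0xfb x4=0xd9  N=1 Z=0
after  9: x0=0xe3 x1=0x90 x2=0xd9 x3=0xfb x4=0xd9  N=1 Z=0
-- IRQ taken; context saved, return-PC = 10 --

FLAGS = (N=1, Z=0)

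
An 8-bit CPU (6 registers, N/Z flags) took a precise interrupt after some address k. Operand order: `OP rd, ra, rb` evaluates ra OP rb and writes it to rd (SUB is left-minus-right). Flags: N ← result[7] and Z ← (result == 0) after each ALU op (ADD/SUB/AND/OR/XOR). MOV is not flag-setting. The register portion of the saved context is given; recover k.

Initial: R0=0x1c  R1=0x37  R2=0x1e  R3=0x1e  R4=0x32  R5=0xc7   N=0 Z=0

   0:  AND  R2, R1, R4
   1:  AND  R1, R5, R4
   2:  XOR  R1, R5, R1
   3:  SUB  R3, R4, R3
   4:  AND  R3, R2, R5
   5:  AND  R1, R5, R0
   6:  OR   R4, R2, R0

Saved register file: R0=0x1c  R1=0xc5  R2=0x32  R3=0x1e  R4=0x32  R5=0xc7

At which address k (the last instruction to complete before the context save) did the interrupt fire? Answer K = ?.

after  0: R0=0x1c R1=0x37 R2=0x32 R3=0x1e R4=0x32 R5=0xc7  N=0 Z=0
after  1: R0=0x1c R1=0x02 R2=0x32 R3=0x1e R4=0x32 R5=0xc7  N=0 Z=0
after  2: R0=0x1c R1=0xc5 R2=0x32 R3=0x1e R4=0x32 R5=0xc7  N=1 Z=0
-- IRQ taken; context saved, return-PC = 3 --

K = 2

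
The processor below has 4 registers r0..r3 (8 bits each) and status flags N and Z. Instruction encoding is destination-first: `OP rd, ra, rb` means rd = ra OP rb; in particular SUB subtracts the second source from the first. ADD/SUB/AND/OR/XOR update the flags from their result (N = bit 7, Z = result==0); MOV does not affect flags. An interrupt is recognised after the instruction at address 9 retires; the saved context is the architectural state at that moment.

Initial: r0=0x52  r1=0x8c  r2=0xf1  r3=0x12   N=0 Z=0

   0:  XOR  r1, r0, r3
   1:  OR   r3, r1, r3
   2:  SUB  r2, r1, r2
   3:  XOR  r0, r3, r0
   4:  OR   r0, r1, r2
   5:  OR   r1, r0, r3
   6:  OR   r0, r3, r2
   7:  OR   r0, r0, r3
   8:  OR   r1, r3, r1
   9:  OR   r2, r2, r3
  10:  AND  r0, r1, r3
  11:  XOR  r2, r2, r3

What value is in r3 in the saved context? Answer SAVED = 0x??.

SAVED = 0x52

after  0: r0=0x52 r1=0x40 r2=0xf1 r3=0x12  N=0 Z=0
after  1: r0=0x52 r1=0x40 r2=0xf1 r3=0x52  N=0 Z=0
after  2: r0=0x52 r1=0x40 r2=0x4f r3=0x52  N=0 Z=0
after  3: r0=0x00 r1=0x40 r2=0x4f r3=0x52  N=0 Z=1
after  4: r0=0x4f r1=0x40 r2=0x4f r3=0x52  N=0 Z=0
after  5: r0=0x4f r1=0x5f r2=0x4f r3=0x52  N=0 Z=0
after  6: r0=0x5f r1=0x5f r2=0x4f r3=0x52  N=0 Z=0
after  7: r0=0x5f r1=0x5f r2=0x4f r3=0x52  N=0 Z=0
after  8: r0=0x5f r1=0x5f r2=0x4f r3=0x52  N=0 Z=0
after  9: r0=0x5f r1=0x5f r2=0x5f r3=0x52  N=0 Z=0
-- IRQ taken; context saved, return-PC = 10 --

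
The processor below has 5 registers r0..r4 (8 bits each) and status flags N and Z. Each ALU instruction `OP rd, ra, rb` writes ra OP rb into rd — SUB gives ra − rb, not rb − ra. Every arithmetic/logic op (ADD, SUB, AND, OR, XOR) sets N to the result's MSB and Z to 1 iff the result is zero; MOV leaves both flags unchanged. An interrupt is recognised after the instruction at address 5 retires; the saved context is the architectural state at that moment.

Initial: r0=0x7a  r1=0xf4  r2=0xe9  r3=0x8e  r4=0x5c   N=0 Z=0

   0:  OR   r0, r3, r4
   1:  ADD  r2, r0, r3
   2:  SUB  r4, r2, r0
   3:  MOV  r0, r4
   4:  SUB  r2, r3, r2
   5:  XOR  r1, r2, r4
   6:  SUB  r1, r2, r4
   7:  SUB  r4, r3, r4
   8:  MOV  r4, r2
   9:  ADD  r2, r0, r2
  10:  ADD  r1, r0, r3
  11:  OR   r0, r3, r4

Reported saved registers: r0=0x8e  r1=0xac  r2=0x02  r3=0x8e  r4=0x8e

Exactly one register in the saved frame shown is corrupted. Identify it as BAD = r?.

BAD = r2

after  0: r0=0xde r1=0xf4 r2=0xe9 r3=0x8e r4=0x5c  N=1 Z=0
after  1: r0=0xde r1=0xf4 r2=0x6c r3=0x8e r4=0x5c  N=0 Z=0
after  2: r0=0xde r1=0xf4 r2=0x6c r3=0x8e r4=0x8e  N=1 Z=0
after  3: r0=0x8e r1=0xf4 r2=0x6c r3=0x8e r4=0x8e  N=1 Z=0
after  4: r0=0x8e r1=0xf4 r2=0x22 r3=0x8e r4=0x8e  N=0 Z=0
after  5: r0=0x8e r1=0xac r2=0x22 r3=0x8e r4=0x8e  N=1 Z=0
-- IRQ taken; context saved, return-PC = 6 --
mismatch: r2: reported 0x02 vs actual 0x22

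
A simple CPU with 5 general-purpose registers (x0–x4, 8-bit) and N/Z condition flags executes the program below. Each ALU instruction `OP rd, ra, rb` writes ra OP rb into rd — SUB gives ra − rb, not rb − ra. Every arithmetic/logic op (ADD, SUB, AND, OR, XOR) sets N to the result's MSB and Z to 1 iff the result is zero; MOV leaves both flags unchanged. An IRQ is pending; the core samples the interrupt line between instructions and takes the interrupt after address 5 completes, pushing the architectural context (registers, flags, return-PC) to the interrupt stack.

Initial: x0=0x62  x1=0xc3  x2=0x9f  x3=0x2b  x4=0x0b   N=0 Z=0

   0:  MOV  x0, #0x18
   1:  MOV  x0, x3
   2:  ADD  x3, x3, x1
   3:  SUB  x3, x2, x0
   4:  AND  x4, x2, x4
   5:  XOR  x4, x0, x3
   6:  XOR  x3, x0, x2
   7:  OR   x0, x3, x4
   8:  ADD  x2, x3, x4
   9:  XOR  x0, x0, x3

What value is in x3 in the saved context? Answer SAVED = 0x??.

after  0: x0=0x18 x1=0xc3 x2=0x9f x3=0x2b x4=0x0b  N=0 Z=0
after  1: x0=0x2b x1=0xc3 x2=0x9f x3=0x2b x4=0x0b  N=0 Z=0
after  2: x0=0x2b x1=0xc3 x2=0x9f x3=0xee x4=0x0b  N=1 Z=0
after  3: x0=0x2b x1=0xc3 x2=0x9f x3=0x74 x4=0x0b  N=0 Z=0
after  4: x0=0x2b x1=0xc3 x2=0x9f x3=0x74 x4=0x0b  N=0 Z=0
after  5: x0=0x2b x1=0xc3 x2=0x9f x3=0x74 x4=0x5f  N=0 Z=0
-- IRQ taken; context saved, return-PC = 6 --

SAVED = 0x74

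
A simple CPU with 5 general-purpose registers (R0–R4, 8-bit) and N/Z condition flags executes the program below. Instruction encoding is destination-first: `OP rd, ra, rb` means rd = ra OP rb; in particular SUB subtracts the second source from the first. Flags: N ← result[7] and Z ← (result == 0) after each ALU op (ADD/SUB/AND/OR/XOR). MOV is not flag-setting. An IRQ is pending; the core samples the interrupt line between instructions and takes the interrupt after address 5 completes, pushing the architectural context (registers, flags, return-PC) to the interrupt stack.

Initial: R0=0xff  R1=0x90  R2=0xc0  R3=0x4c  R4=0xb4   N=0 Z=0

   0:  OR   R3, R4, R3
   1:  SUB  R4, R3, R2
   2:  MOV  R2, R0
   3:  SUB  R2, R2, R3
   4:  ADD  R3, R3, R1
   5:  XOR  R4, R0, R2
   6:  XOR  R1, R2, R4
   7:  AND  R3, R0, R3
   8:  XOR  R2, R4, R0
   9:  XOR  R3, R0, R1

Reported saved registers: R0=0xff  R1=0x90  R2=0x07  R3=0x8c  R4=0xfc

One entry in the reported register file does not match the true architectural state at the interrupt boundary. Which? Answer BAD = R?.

after  0: R0=0xff R1=0x90 R2=0xc0 R3=0xfc R4=0xb4  N=1 Z=0
after  1: R0=0xff R1=0x90 R2=0xc0 R3=0xfc R4=0x3c  N=0 Z=0
after  2: R0=0xff R1=0x90 R2=0xff R3=0xfc R4=0x3c  N=0 Z=0
after  3: R0=0xff R1=0x90 R2=0x03 R3=0xfc R4=0x3c  N=0 Z=0
after  4: R0=0xff R1=0x90 R2=0x03 R3=0x8c R4=0x3c  N=1 Z=0
after  5: R0=0xff R1=0x90 R2=0x03 R3=0x8c R4=0xfc  N=1 Z=0
-- IRQ taken; context saved, return-PC = 6 --
mismatch: R2: reported 0x07 vs actual 0x03

BAD = R2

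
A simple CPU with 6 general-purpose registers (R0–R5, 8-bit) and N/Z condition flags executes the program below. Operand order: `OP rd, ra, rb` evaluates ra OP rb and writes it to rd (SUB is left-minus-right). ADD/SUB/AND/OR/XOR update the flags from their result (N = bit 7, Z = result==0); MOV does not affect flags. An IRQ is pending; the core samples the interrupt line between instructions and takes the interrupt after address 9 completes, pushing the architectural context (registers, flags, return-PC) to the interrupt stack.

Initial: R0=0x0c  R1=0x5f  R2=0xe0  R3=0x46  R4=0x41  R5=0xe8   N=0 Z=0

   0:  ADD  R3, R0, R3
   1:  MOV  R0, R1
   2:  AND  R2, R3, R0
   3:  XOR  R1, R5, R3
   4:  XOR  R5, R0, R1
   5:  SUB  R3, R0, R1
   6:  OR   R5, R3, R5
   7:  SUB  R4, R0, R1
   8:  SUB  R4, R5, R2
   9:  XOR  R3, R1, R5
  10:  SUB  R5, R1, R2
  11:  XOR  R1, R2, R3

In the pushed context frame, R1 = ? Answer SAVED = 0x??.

SAVED = 0xba

after  0: R0=0x0c R1=0x5f R2=0xe0 R3=0x52 R4=0x41 R5=0xe8  N=0 Z=0
after  1: R0=0x5f R1=0x5f R2=0xe0 R3=0x52 R4=0x41 R5=0xe8  N=0 Z=0
after  2: R0=0x5f R1=0x5f R2=0x52 R3=0x52 R4=0x41 R5=0xe8  N=0 Z=0
after  3: R0=0x5f R1=0xba R2=0x52 R3=0x52 R4=0x41 R5=0xe8  N=1 Z=0
after  4: R0=0x5f R1=0xba R2=0x52 R3=0x52 R4=0x41 R5=0xe5  N=1 Z=0
after  5: R0=0x5f R1=0xba R2=0x52 R3=0xa5 R4=0x41 R5=0xe5  N=1 Z=0
after  6: R0=0x5f R1=0xba R2=0x52 R3=0xa5 R4=0x41 R5=0xe5  N=1 Z=0
after  7: R0=0x5f R1=0xba R2=0x52 R3=0xa5 R4=0xa5 R5=0xe5  N=1 Z=0
after  8: R0=0x5f R1=0xba R2=0x52 R3=0xa5 R4=0x93 R5=0xe5  N=1 Z=0
after  9: R0=0x5f R1=0xba R2=0x52 R3=0x5f R4=0x93 R5=0xe5  N=0 Z=0
-- IRQ taken; context saved, return-PC = 10 --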